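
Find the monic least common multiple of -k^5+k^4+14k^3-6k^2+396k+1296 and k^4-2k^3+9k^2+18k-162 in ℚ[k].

k^6-4k^5-11k^4+48k^3-414k^2-108k+3888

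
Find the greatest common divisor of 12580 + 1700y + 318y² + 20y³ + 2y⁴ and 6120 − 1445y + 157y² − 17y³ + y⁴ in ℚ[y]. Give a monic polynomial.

85 + y²

Apply the Euclidean algorithm:
  2y⁴ + 20y³ + 318y² + 1700y + 12580 = (2)(y⁴ − 17y³ + 157y² − 1445y + 6120) + (54y³ + 4y² + 4590y + 340)
  y⁴ − 17y³ + 157y² − 1445y + 6120 = ((1/54)y − 461/1458)(54y³ + 4y² + 4590y + 340) + ((53410/729)y² + 4539850/729)
  54y³ + 4y² + 4590y + 340 = ((19683/26705)y + 1458/26705)((53410/729)y² + 4539850/729) + (0)
Last nonzero remainder: (53410/729)y² + 4539850/729. Dividing through by 53410/729 gives the monic gcd y² + 85.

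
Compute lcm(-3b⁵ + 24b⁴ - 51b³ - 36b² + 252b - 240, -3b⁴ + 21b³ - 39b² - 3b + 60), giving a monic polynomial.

b⁶ - 7b⁵ + 9b⁴ + 29b³ - 72b² - 4b + 80

Apply the Euclidean algorithm:
  -3b⁵ + 24b⁴ - 51b³ - 36b² + 252b - 240 = (b - 1)(-3b⁴ + 21b³ - 39b² - 3b + 60) + (9b³ - 72b² + 189b - 180)
  -3b⁴ + 21b³ - 39b² - 3b + 60 = (-(1/3)b - 1/3)(9b³ - 72b² + 189b - 180) + (0)
Last nonzero remainder: 9b³ - 72b² + 189b - 180. Dividing through by 9 gives the monic gcd b³ - 8b² + 21b - 20.
Then lcm(f, g) = f·g / gcd(f, g); expanding and making the result monic gives the answer.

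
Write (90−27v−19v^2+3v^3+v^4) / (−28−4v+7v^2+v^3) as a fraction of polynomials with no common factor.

Apply the Euclidean algorithm:
  v^4+3v^3−19v^2−27v+90 = (v−4)(v^3+7v^2−4v−28) + (13v^2−15v−22)
  v^3+7v^2−4v−28 = ((1/13)v+106/169)(13v^2−15v−22) + ((1200/169)v−2400/169)
  13v^2−15v−22 = ((2197/1200)v+1859/1200)((1200/169)v−2400/169) + (0)
Last nonzero remainder: (1200/169)v−2400/169. Dividing through by 1200/169 gives the monic gcd v−2.
Cancel v−2 from numerator and denominator to get the reduced form.

(−45−9v+5v^2+v^3)/(14+9v+v^2)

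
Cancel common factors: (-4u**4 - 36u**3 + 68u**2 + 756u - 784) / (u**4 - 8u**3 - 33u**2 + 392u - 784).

(-4u**2 - 24u + 28)/(u**2 - 11u + 28)

Euclidean algorithm in ℚ[u]:
  -4u**4 - 36u**3 + 68u**2 + 756u - 784 = (-4)(u**4 - 8u**3 - 33u**2 + 392u - 784) + (-68u**3 - 64u**2 + 2324u - 3920)
  u**4 - 8u**3 - 33u**2 + 392u - 784 = (-(1/68)u + 38/289)(-68u**3 - 64u**2 + 2324u - 3920) + ((2772/289)u**2 + (8316/289)u - 77616/289)
  -68u**3 - 64u**2 + 2324u - 3920 = (-(4913/693)u + 1445/99)((2772/289)u**2 + (8316/289)u - 77616/289) + (0)
Last nonzero remainder: (2772/289)u**2 + (8316/289)u - 77616/289. Dividing through by 2772/289 gives the monic gcd u**2 + 3u - 28.
Cancel u**2 + 3u - 28 from numerator and denominator to get the reduced form.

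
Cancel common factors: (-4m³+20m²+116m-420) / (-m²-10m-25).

(4m²-40m+84)/(m+5)

Apply the Euclidean algorithm:
  -4m³+20m²+116m-420 = (4m-60)(-m²-10m-25) + (-384m-1920)
  -m²-10m-25 = ((1/384)m+5/384)(-384m-1920) + (0)
Last nonzero remainder: -384m-1920. Dividing through by -384 gives the monic gcd m+5.
Cancel m+5 from numerator and denominator to get the reduced form.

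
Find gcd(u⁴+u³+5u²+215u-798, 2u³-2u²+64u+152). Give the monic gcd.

u²-3u+38

By polynomial division,
  u⁴+u³+5u²+215u-798 = ((1/2)u+1)(2u³-2u²+64u+152) + (-25u²+75u-950)
  2u³-2u²+64u+152 = (-(2/25)u-4/25)(-25u²+75u-950) + (0)
Last nonzero remainder: -25u²+75u-950. Dividing through by -25 gives the monic gcd u²-3u+38.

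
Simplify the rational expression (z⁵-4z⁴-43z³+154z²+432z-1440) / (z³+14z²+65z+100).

(z³-13z²+54z-72)/(z+5)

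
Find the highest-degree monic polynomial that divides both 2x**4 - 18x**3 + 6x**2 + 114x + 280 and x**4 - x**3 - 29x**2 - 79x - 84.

Repeated division with remainder:
  2x**4 - 18x**3 + 6x**2 + 114x + 280 = (2)(x**4 - x**3 - 29x**2 - 79x - 84) + (-16x**3 + 64x**2 + 272x + 448)
  x**4 - x**3 - 29x**2 - 79x - 84 = (-(1/16)x - 3/16)(-16x**3 + 64x**2 + 272x + 448) + (0)
Last nonzero remainder: -16x**3 + 64x**2 + 272x + 448. Dividing through by -16 gives the monic gcd x**3 - 4x**2 - 17x - 28.

x**3 - 4x**2 - 17x - 28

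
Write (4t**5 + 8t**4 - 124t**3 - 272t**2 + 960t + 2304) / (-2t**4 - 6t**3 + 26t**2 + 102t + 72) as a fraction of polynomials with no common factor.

(-2t**2 + 32)/(t + 1)

Repeated division with remainder:
  4t**5 + 8t**4 - 124t**3 - 272t**2 + 960t + 2304 = (-2t + 2)(-2t**4 - 6t**3 + 26t**2 + 102t + 72) + (-60t**3 - 120t**2 + 900t + 2160)
  -2t**4 - 6t**3 + 26t**2 + 102t + 72 = ((1/30)t + 1/30)(-60t**3 - 120t**2 + 900t + 2160) + (0)
Last nonzero remainder: -60t**3 - 120t**2 + 900t + 2160. Dividing through by -60 gives the monic gcd t**3 + 2t**2 - 15t - 36.
Cancel t**3 + 2t**2 - 15t - 36 from numerator and denominator to get the reduced form.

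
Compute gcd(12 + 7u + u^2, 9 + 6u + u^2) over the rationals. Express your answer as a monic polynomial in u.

By polynomial division,
  u^2 + 7u + 12 = (u^2 + 6u + 9) + (u + 3)
  u^2 + 6u + 9 = (u + 3)(u + 3) + (0)
The last nonzero remainder u + 3 is already monic.

3 + u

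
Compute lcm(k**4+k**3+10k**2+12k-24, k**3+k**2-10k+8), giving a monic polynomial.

Repeated division with remainder:
  k**4+k**3+10k**2+12k-24 = (k)(k**3+k**2-10k+8) + (20k**2+4k-24)
  k**3+k**2-10k+8 = ((1/20)k+1/25)(20k**2+4k-24) + (-(224/25)k+224/25)
  20k**2+4k-24 = (-(125/56)k-75/28)(-(224/25)k+224/25) + (0)
Last nonzero remainder: -(224/25)k+224/25. Dividing through by -224/25 gives the monic gcd k-1.
Then lcm(f, g) = f·g / gcd(f, g); expanding and making the result monic gives the answer.

k**6+3k**5+4k**4+24k**3-80k**2-144k+192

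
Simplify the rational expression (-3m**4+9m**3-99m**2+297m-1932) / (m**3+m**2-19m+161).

(-3m**2-9m-84)/(m+7)

Repeated division with remainder:
  -3m**4+9m**3-99m**2+297m-1932 = (-3m+12)(m**3+m**2-19m+161) + (-168m**2+1008m-3864)
  m**3+m**2-19m+161 = (-(1/168)m-1/24)(-168m**2+1008m-3864) + (0)
Last nonzero remainder: -168m**2+1008m-3864. Dividing through by -168 gives the monic gcd m**2-6m+23.
Cancel m**2-6m+23 from numerator and denominator to get the reduced form.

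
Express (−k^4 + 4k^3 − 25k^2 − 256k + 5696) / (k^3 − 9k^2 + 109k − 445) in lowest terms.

Repeated division with remainder:
  −k^4 + 4k^3 − 25k^2 − 256k + 5696 = (−k − 5)(k^3 − 9k^2 + 109k − 445) + (39k^2 − 156k + 3471)
  k^3 − 9k^2 + 109k − 445 = ((1/39)k − 5/39)(39k^2 − 156k + 3471) + (0)
Last nonzero remainder: 39k^2 − 156k + 3471. Dividing through by 39 gives the monic gcd k^2 − 4k + 89.
Cancel k^2 − 4k + 89 from numerator and denominator to get the reduced form.

(−k^2 + 64)/(k − 5)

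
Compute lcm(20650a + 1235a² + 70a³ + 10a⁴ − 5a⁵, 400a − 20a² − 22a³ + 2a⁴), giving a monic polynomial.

82600a + 9070a² − 3603a³ − 193a⁴ − 32a⁵ − 3a⁶ + a⁷

By polynomial division,
  −5a⁵ + 10a⁴ + 70a³ + 1235a² + 20650a = (−(5/2)a − 45/2)(2a⁴ − 22a³ − 20a² + 400a) + (−475a³ + 1785a² + 29650a)
  2a⁴ − 22a³ − 20a² + 400a = (−(2/475)a + 1376/45125)(−475a³ + 1785a² + 29650a) + ((454968/9025)a² − (909936/1805)a)
  −475a³ + 1785a² + 29650a = (−(4286875/454968)a − 26759125/454968)((454968/9025)a² − (909936/1805)a) + (0)
Last nonzero remainder: (454968/9025)a² − (909936/1805)a. Dividing through by 454968/9025 gives the monic gcd a² − 10a.
Then lcm(f, g) = f·g / gcd(f, g); expanding and making the result monic gives the answer.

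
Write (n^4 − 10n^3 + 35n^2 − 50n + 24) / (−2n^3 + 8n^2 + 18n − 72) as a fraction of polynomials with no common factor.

(−n^2 + 3n − 2)/(2n + 6)

Repeated division with remainder:
  n^4 − 10n^3 + 35n^2 − 50n + 24 = (−(1/2)n + 3)(−2n^3 + 8n^2 + 18n − 72) + (20n^2 − 140n + 240)
  −2n^3 + 8n^2 + 18n − 72 = (−(1/10)n − 3/10)(20n^2 − 140n + 240) + (0)
Last nonzero remainder: 20n^2 − 140n + 240. Dividing through by 20 gives the monic gcd n^2 − 7n + 12.
Cancel n^2 − 7n + 12 from numerator and denominator to get the reduced form.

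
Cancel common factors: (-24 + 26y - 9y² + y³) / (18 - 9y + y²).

By polynomial division,
  y³ - 9y² + 26y - 24 = (y)(y² - 9y + 18) + (8y - 24)
  y² - 9y + 18 = ((1/8)y - 3/4)(8y - 24) + (0)
Last nonzero remainder: 8y - 24. Dividing through by 8 gives the monic gcd y - 3.
Cancel y - 3 from numerator and denominator to get the reduced form.

(8 - 6y + y²)/(-6 + y)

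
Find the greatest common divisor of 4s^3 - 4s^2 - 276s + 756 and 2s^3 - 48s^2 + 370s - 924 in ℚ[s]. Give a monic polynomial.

Apply the Euclidean algorithm:
  4s^3 - 4s^2 - 276s + 756 = (2)(2s^3 - 48s^2 + 370s - 924) + (92s^2 - 1016s + 2604)
  2s^3 - 48s^2 + 370s - 924 = ((1/46)s - 149/529)(92s^2 - 1016s + 2604) + ((14400/529)s - 100800/529)
  92s^2 - 1016s + 2604 = ((12167/3600)s - 16399/1200)((14400/529)s - 100800/529) + (0)
Last nonzero remainder: (14400/529)s - 100800/529. Dividing through by 14400/529 gives the monic gcd s - 7.

s - 7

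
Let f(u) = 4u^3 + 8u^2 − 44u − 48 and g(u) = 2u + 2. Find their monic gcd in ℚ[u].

By polynomial division,
  4u^3 + 8u^2 − 44u − 48 = (2u^2 + 2u − 24)(2u + 2) + (0)
Last nonzero remainder: 2u + 2. Dividing through by 2 gives the monic gcd u + 1.

u + 1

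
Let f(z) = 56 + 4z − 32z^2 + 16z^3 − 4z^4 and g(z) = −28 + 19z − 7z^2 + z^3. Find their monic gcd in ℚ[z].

Apply the Euclidean algorithm:
  −4z^4 + 16z^3 − 32z^2 + 4z + 56 = (−4z − 12)(z^3 − 7z^2 + 19z − 28) + (−40z^2 + 120z − 280)
  z^3 − 7z^2 + 19z − 28 = (−(1/40)z + 1/10)(−40z^2 + 120z − 280) + (0)
Last nonzero remainder: −40z^2 + 120z − 280. Dividing through by −40 gives the monic gcd z^2 − 3z + 7.

7 − 3z + z^2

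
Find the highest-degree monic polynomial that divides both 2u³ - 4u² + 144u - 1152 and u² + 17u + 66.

1

Euclidean algorithm in ℚ[u]:
  2u³ - 4u² + 144u - 1152 = (2u - 38)(u² + 17u + 66) + (658u + 1356)
  u² + 17u + 66 = ((1/658)u + 4915/216482)(658u + 1356) + (3811536/108241)
  658u + 1356 = ((35611289/1905768)u + 12231233/317628)(3811536/108241) + (0)
The last nonzero remainder is the constant 3811536/108241, so the polynomials are coprime and gcd = 1.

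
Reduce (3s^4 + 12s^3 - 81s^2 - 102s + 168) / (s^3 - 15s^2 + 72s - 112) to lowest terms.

(3s^3 + 24s^2 + 15s - 42)/(s^2 - 11s + 28)

Apply the Euclidean algorithm:
  3s^4 + 12s^3 - 81s^2 - 102s + 168 = (3s + 57)(s^3 - 15s^2 + 72s - 112) + (558s^2 - 3870s + 6552)
  s^3 - 15s^2 + 72s - 112 = ((1/558)s - 125/8649)(558s^2 - 3870s + 6552) + ((4158/961)s - 16632/961)
  558s^2 - 3870s + 6552 = ((29791/231)s - 12493/33)((4158/961)s - 16632/961) + (0)
Last nonzero remainder: (4158/961)s - 16632/961. Dividing through by 4158/961 gives the monic gcd s - 4.
Cancel s - 4 from numerator and denominator to get the reduced form.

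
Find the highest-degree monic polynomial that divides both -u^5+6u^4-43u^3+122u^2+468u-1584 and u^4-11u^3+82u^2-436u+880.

Euclidean algorithm in ℚ[u]:
  -u^5+6u^4-43u^3+122u^2+468u-1584 = (-u-5)(u^4-11u^3+82u^2-436u+880) + (-16u^3+96u^2-832u+2816)
  u^4-11u^3+82u^2-436u+880 = (-(1/16)u+5/16)(-16u^3+96u^2-832u+2816) + (0)
Last nonzero remainder: -16u^3+96u^2-832u+2816. Dividing through by -16 gives the monic gcd u^3-6u^2+52u-176.

u^3-6u^2+52u-176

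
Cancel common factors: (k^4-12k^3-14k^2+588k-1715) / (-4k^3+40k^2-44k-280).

Repeated division with remainder:
  k^4-12k^3-14k^2+588k-1715 = (-(1/4)k+1/2)(-4k^3+40k^2-44k-280) + (-45k^2+540k-1575)
  -4k^3+40k^2-44k-280 = ((4/45)k+8/45)(-45k^2+540k-1575) + (0)
Last nonzero remainder: -45k^2+540k-1575. Dividing through by -45 gives the monic gcd k^2-12k+35.
Cancel k^2-12k+35 from numerator and denominator to get the reduced form.

(-k^2+49)/(4k+8)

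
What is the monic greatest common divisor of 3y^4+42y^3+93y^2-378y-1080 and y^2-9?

y^2-9

Repeated division with remainder:
  3y^4+42y^3+93y^2-378y-1080 = (3y^2+42y+120)(y^2-9) + (0)
The last nonzero remainder y^2-9 is already monic.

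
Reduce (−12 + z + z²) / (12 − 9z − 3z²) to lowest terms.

By polynomial division,
  z² + z − 12 = (−1/3)(−3z² − 9z + 12) + (−2z − 8)
  −3z² − 9z + 12 = ((3/2)z − 3/2)(−2z − 8) + (0)
Last nonzero remainder: −2z − 8. Dividing through by −2 gives the monic gcd z + 4.
Cancel z + 4 from numerator and denominator to get the reduced form.

(3 − z)/(−3 + 3z)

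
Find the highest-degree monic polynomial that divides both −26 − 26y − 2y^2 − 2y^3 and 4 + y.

1

By polynomial division,
  −2y^3 − 2y^2 − 26y − 26 = (−2y^2 + 6y − 50)(y + 4) + (174)
  y + 4 = ((1/174)y + 2/87)(174) + (0)
The last nonzero remainder is the constant 174, so the polynomials are coprime and gcd = 1.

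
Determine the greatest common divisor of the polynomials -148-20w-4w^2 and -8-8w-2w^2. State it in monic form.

1

By polynomial division,
  -4w^2-20w-148 = (2)(-2w^2-8w-8) + (-4w-132)
  -2w^2-8w-8 = ((1/2)w-29/2)(-4w-132) + (-1922)
  -4w-132 = ((2/961)w+66/961)(-1922) + (0)
The last nonzero remainder is the constant -1922, so the polynomials are coprime and gcd = 1.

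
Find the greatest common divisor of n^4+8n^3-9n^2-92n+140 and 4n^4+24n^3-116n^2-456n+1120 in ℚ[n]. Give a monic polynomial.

Euclidean algorithm in ℚ[n]:
  n^4+8n^3-9n^2-92n+140 = (1/4)(4n^4+24n^3-116n^2-456n+1120) + (2n^3+20n^2+22n-140)
  4n^4+24n^3-116n^2-456n+1120 = (2n-8)(2n^3+20n^2+22n-140) + (0)
Last nonzero remainder: 2n^3+20n^2+22n-140. Dividing through by 2 gives the monic gcd n^3+10n^2+11n-70.

n^3+10n^2+11n-70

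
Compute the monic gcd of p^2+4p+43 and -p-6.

Apply the Euclidean algorithm:
  p^2+4p+43 = (-p+2)(-p-6) + (55)
  -p-6 = (-(1/55)p-6/55)(55) + (0)
The last nonzero remainder is the constant 55, so the polynomials are coprime and gcd = 1.

1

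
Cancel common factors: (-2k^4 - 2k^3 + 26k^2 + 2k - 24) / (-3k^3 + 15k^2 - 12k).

Repeated division with remainder:
  -2k^4 - 2k^3 + 26k^2 + 2k - 24 = ((2/3)k + 4)(-3k^3 + 15k^2 - 12k) + (-26k^2 + 50k - 24)
  -3k^3 + 15k^2 - 12k = ((3/26)k - 60/169)(-26k^2 + 50k - 24) + ((1440/169)k - 1440/169)
  -26k^2 + 50k - 24 = (-(2197/720)k + 169/60)((1440/169)k - 1440/169) + (0)
Last nonzero remainder: (1440/169)k - 1440/169. Dividing through by 1440/169 gives the monic gcd k - 1.
Cancel k - 1 from numerator and denominator to get the reduced form.

(2k^3 + 4k^2 - 22k - 24)/(3k^2 - 12k)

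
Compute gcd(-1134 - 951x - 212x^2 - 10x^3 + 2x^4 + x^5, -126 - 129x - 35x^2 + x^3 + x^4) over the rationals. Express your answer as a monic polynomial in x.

Repeated division with remainder:
  x^5 + 2x^4 - 10x^3 - 212x^2 - 951x - 1134 = (x + 1)(x^4 + x^3 - 35x^2 - 129x - 126) + (24x^3 - 48x^2 - 696x - 1008)
  x^4 + x^3 - 35x^2 - 129x - 126 = ((1/24)x + 1/8)(24x^3 - 48x^2 - 696x - 1008) + (0)
Last nonzero remainder: 24x^3 - 48x^2 - 696x - 1008. Dividing through by 24 gives the monic gcd x^3 - 2x^2 - 29x - 42.

-42 - 29x - 2x^2 + x^3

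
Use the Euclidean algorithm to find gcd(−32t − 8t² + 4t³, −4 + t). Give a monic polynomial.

Euclidean algorithm in ℚ[t]:
  4t³ − 8t² − 32t = (4t² + 8t)(t − 4) + (0)
The last nonzero remainder t − 4 is already monic.

−4 + t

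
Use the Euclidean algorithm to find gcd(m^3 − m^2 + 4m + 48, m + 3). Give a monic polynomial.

Apply the Euclidean algorithm:
  m^3 − m^2 + 4m + 48 = (m^2 − 4m + 16)(m + 3) + (0)
The last nonzero remainder m + 3 is already monic.

m + 3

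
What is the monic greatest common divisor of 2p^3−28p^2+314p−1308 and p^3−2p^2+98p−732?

p−6

Apply the Euclidean algorithm:
  2p^3−28p^2+314p−1308 = (2)(p^3−2p^2+98p−732) + (−24p^2+118p+156)
  p^3−2p^2+98p−732 = (−(1/24)p−35/288)(−24p^2+118p+156) + ((17113/144)p−17113/24)
  −24p^2+118p+156 = (−(3456/17113)p−3744/17113)((17113/144)p−17113/24) + (0)
Last nonzero remainder: (17113/144)p−17113/24. Dividing through by 17113/144 gives the monic gcd p−6.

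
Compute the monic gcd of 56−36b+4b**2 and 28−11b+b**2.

−7+b

Apply the Euclidean algorithm:
  4b**2−36b+56 = (4)(b**2−11b+28) + (8b−56)
  b**2−11b+28 = ((1/8)b−1/2)(8b−56) + (0)
Last nonzero remainder: 8b−56. Dividing through by 8 gives the monic gcd b−7.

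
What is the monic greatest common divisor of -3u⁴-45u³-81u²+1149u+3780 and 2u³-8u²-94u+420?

Apply the Euclidean algorithm:
  -3u⁴-45u³-81u²+1149u+3780 = (-(3/2)u-57/2)(2u³-8u²-94u+420) + (-450u²-900u+15750)
  2u³-8u²-94u+420 = (-(1/225)u+2/75)(-450u²-900u+15750) + (0)
Last nonzero remainder: -450u²-900u+15750. Dividing through by -450 gives the monic gcd u²+2u-35.

u²+2u-35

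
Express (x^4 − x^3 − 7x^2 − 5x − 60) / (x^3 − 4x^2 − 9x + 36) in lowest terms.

(x^2 + 5)/(x − 3)

Apply the Euclidean algorithm:
  x^4 − x^3 − 7x^2 − 5x − 60 = (x + 3)(x^3 − 4x^2 − 9x + 36) + (14x^2 − 14x − 168)
  x^3 − 4x^2 − 9x + 36 = ((1/14)x − 3/14)(14x^2 − 14x − 168) + (0)
Last nonzero remainder: 14x^2 − 14x − 168. Dividing through by 14 gives the monic gcd x^2 − x − 12.
Cancel x^2 − x − 12 from numerator and denominator to get the reduced form.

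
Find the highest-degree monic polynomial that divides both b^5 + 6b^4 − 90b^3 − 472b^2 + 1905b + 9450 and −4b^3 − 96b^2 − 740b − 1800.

b^2 + 14b + 45

Repeated division with remainder:
  b^5 + 6b^4 − 90b^3 − 472b^2 + 1905b + 9450 = (−(1/4)b^2 + (9/2)b − 157/4)(−4b^3 − 96b^2 − 740b − 1800) + (−1360b^2 − 19040b − 61200)
  −4b^3 − 96b^2 − 740b − 1800 = ((1/340)b + 1/34)(−1360b^2 − 19040b − 61200) + (0)
Last nonzero remainder: −1360b^2 − 19040b − 61200. Dividing through by −1360 gives the monic gcd b^2 + 14b + 45.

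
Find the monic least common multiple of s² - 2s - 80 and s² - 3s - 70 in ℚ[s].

Apply the Euclidean algorithm:
  s² - 2s - 80 = (s² - 3s - 70) + (s - 10)
  s² - 3s - 70 = (s + 7)(s - 10) + (0)
The last nonzero remainder s - 10 is already monic.
Then lcm(f, g) = f·g / gcd(f, g); expanding and making the result monic gives the answer.

s³ + 5s² - 94s - 560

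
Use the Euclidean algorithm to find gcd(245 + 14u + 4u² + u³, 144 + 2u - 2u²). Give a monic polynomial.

1

Apply the Euclidean algorithm:
  u³ + 4u² + 14u + 245 = (-(1/2)u - 5/2)(-2u² + 2u + 144) + (91u + 605)
  -2u² + 2u + 144 = (-(2/91)u + 1392/8281)(91u + 605) + (350304/8281)
  91u + 605 = ((753571/350304)u + 5010005/350304)(350304/8281) + (0)
The last nonzero remainder is the constant 350304/8281, so the polynomials are coprime and gcd = 1.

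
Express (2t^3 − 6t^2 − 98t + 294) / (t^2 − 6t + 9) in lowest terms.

(2t^2 − 98)/(t − 3)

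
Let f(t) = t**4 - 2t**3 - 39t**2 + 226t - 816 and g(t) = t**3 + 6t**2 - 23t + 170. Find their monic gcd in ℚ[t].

t**2 - 4t + 17

Repeated division with remainder:
  t**4 - 2t**3 - 39t**2 + 226t - 816 = (t - 8)(t**3 + 6t**2 - 23t + 170) + (32t**2 - 128t + 544)
  t**3 + 6t**2 - 23t + 170 = ((1/32)t + 5/16)(32t**2 - 128t + 544) + (0)
Last nonzero remainder: 32t**2 - 128t + 544. Dividing through by 32 gives the monic gcd t**2 - 4t + 17.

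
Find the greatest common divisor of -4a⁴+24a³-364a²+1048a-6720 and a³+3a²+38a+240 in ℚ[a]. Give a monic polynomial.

Apply the Euclidean algorithm:
  -4a⁴+24a³-364a²+1048a-6720 = (-4a+36)(a³+3a²+38a+240) + (-320a²+640a-15360)
  a³+3a²+38a+240 = (-(1/320)a-1/64)(-320a²+640a-15360) + (0)
Last nonzero remainder: -320a²+640a-15360. Dividing through by -320 gives the monic gcd a²-2a+48.

a²-2a+48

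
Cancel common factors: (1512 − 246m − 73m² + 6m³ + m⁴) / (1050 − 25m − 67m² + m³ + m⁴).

Apply the Euclidean algorithm:
  m⁴ + 6m³ − 73m² − 246m + 1512 = (m⁴ + m³ − 67m² − 25m + 1050) + (5m³ − 6m² − 221m + 462)
  m⁴ + m³ − 67m² − 25m + 1050 = ((1/5)m + 11/25)(5m³ − 6m² − 221m + 462) + (−(504/25)m² − (504/25)m + 21168/25)
  5m³ − 6m² − 221m + 462 = (−(125/504)m + 275/504)(−(504/25)m² − (504/25)m + 21168/25) + (0)
Last nonzero remainder: −(504/25)m² − (504/25)m + 21168/25. Dividing through by −504/25 gives the monic gcd m² + m − 42.
Cancel m² + m − 42 from numerator and denominator to get the reduced form.

(−36 + 5m + m²)/(−25 + m²)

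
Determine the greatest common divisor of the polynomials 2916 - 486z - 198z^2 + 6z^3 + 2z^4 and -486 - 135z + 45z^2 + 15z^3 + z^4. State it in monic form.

Euclidean algorithm in ℚ[z]:
  2z^4 + 6z^3 - 198z^2 - 486z + 2916 = (2)(z^4 + 15z^3 + 45z^2 - 135z - 486) + (-24z^3 - 288z^2 - 216z + 3888)
  z^4 + 15z^3 + 45z^2 - 135z - 486 = (-(1/24)z - 1/8)(-24z^3 - 288z^2 - 216z + 3888) + (0)
Last nonzero remainder: -24z^3 - 288z^2 - 216z + 3888. Dividing through by -24 gives the monic gcd z^3 + 12z^2 + 9z - 162.

-162 + 9z + 12z^2 + z^3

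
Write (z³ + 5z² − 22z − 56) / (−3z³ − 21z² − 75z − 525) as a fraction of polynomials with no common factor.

(−z² + 2z + 8)/(3z² + 75)

Apply the Euclidean algorithm:
  z³ + 5z² − 22z − 56 = (−1/3)(−3z³ − 21z² − 75z − 525) + (−2z² − 47z − 231)
  −3z³ − 21z² − 75z − 525 = ((3/2)z − 99/4)(−2z² − 47z − 231) + (−(3567/4)z − 24969/4)
  −2z² − 47z − 231 = ((8/3567)z + 44/1189)(−(3567/4)z − 24969/4) + (0)
Last nonzero remainder: −(3567/4)z − 24969/4. Dividing through by −3567/4 gives the monic gcd z + 7.
Cancel z + 7 from numerator and denominator to get the reduced form.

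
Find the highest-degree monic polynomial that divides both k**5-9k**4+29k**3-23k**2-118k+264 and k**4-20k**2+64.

k**2-2k-8

Apply the Euclidean algorithm:
  k**5-9k**4+29k**3-23k**2-118k+264 = (k-9)(k**4-20k**2+64) + (49k**3-203k**2-182k+840)
  k**4-20k**2+64 = ((1/49)k+29/343)(49k**3-203k**2-182k+840) + ((43/49)k**2-(86/49)k-344/49)
  49k**3-203k**2-182k+840 = ((2401/43)k-5145/43)((43/49)k**2-(86/49)k-344/49) + (0)
Last nonzero remainder: (43/49)k**2-(86/49)k-344/49. Dividing through by 43/49 gives the monic gcd k**2-2k-8.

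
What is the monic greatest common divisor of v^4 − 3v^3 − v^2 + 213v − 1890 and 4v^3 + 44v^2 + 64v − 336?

Repeated division with remainder:
  v^4 − 3v^3 − v^2 + 213v − 1890 = ((1/4)v − 7/2)(4v^3 + 44v^2 + 64v − 336) + (137v^2 + 521v − 3066)
  4v^3 + 44v^2 + 64v − 336 = ((4/137)v + 3944/18769)(137v^2 + 521v − 3066) + ((826560/18769)v + 5785920/18769)
  137v^2 + 521v − 3066 = ((2571353/826560)v − 1370137/137760)((826560/18769)v + 5785920/18769) + (0)
Last nonzero remainder: (826560/18769)v + 5785920/18769. Dividing through by 826560/18769 gives the monic gcd v + 7.

v + 7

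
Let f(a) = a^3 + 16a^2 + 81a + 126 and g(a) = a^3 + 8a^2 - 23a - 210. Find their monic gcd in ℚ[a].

Euclidean algorithm in ℚ[a]:
  a^3 + 16a^2 + 81a + 126 = (a^3 + 8a^2 - 23a - 210) + (8a^2 + 104a + 336)
  a^3 + 8a^2 - 23a - 210 = ((1/8)a - 5/8)(8a^2 + 104a + 336) + (0)
Last nonzero remainder: 8a^2 + 104a + 336. Dividing through by 8 gives the monic gcd a^2 + 13a + 42.

a^2 + 13a + 42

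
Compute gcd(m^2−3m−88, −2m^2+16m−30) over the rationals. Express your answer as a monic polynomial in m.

Euclidean algorithm in ℚ[m]:
  m^2−3m−88 = (−1/2)(−2m^2+16m−30) + (5m−103)
  −2m^2+16m−30 = (−(2/5)m−126/25)(5m−103) + (−13728/25)
  5m−103 = (−(125/13728)m+2575/13728)(−13728/25) + (0)
The last nonzero remainder is the constant −13728/25, so the polynomials are coprime and gcd = 1.

1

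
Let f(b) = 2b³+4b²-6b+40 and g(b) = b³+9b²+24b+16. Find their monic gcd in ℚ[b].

Repeated division with remainder:
  2b³+4b²-6b+40 = (2)(b³+9b²+24b+16) + (-14b²-54b+8)
  b³+9b²+24b+16 = (-(1/14)b-18/49)(-14b²-54b+8) + ((232/49)b+928/49)
  -14b²-54b+8 = (-(343/116)b+49/116)((232/49)b+928/49) + (0)
Last nonzero remainder: (232/49)b+928/49. Dividing through by 232/49 gives the monic gcd b+4.

b+4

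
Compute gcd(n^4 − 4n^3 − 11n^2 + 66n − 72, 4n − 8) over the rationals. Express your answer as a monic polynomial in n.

By polynomial division,
  n^4 − 4n^3 − 11n^2 + 66n − 72 = ((1/4)n^3 − (1/2)n^2 − (15/4)n + 9)(4n − 8) + (0)
Last nonzero remainder: 4n − 8. Dividing through by 4 gives the monic gcd n − 2.

n − 2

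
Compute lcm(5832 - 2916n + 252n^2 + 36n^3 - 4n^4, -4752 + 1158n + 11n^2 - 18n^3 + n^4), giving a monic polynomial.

128304 - 59778n + 1899n^2 + 1710n^3 - 124n^4 - 12n^5 + n^6

By polynomial division,
  -4n^4 + 36n^3 + 252n^2 - 2916n + 5832 = (-4)(n^4 - 18n^3 + 11n^2 + 1158n - 4752) + (-36n^3 + 296n^2 + 1716n - 13176)
  n^4 - 18n^3 + 11n^2 + 1158n - 4752 = (-(1/36)n + 22/81)(-36n^3 + 296n^2 + 1716n - 13176) + (-(1760/81)n^2 + (8800/27)n - 3520/3)
  -36n^3 + 296n^2 + 1716n - 13176 = ((729/440)n + 4941/440)(-(1760/81)n^2 + (8800/27)n - 3520/3) + (0)
Last nonzero remainder: -(1760/81)n^2 + (8800/27)n - 3520/3. Dividing through by -1760/81 gives the monic gcd n^2 - 15n + 54.
Then lcm(f, g) = f·g / gcd(f, g); expanding and making the result monic gives the answer.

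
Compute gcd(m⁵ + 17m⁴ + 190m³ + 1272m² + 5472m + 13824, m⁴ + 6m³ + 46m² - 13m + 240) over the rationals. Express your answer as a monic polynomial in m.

By polynomial division,
  m⁵ + 17m⁴ + 190m³ + 1272m² + 5472m + 13824 = (m + 11)(m⁴ + 6m³ + 46m² - 13m + 240) + (78m³ + 779m² + 5375m + 11184)
  m⁴ + 6m³ + 46m² - 13m + 240 = ((1/78)m - 311/6084)(78m³ + 779m² + 5375m + 11184) + ((102883/6084)m² + (720181/6084)m + 411532/507)
  78m³ + 779m² + 5375m + 11184 = ((474552/102883)m + 1417572/102883)((102883/6084)m² + (720181/6084)m + 411532/507) + (0)
Last nonzero remainder: (102883/6084)m² + (720181/6084)m + 411532/507. Dividing through by 102883/6084 gives the monic gcd m² + 7m + 48.

m² + 7m + 48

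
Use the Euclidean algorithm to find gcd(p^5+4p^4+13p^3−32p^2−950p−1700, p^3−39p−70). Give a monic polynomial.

p^2+7p+10

By polynomial division,
  p^5+4p^4+13p^3−32p^2−950p−1700 = (p^2+4p+52)(p^3−39p−70) + (194p^2+1358p+1940)
  p^3−39p−70 = ((1/194)p−7/194)(194p^2+1358p+1940) + (0)
Last nonzero remainder: 194p^2+1358p+1940. Dividing through by 194 gives the monic gcd p^2+7p+10.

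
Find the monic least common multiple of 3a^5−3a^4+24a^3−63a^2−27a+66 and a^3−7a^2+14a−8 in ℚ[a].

a^6−5a^5+12a^4−53a^3+75a^2+58a−88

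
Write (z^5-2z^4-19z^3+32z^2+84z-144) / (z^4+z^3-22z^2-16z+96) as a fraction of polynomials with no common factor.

(z^2+z-6)/(z+4)

Euclidean algorithm in ℚ[z]:
  z^5-2z^4-19z^3+32z^2+84z-144 = (z-3)(z^4+z^3-22z^2-16z+96) + (6z^3-18z^2-60z+144)
  z^4+z^3-22z^2-16z+96 = ((1/6)z+2/3)(6z^3-18z^2-60z+144) + (0)
Last nonzero remainder: 6z^3-18z^2-60z+144. Dividing through by 6 gives the monic gcd z^3-3z^2-10z+24.
Cancel z^3-3z^2-10z+24 from numerator and denominator to get the reduced form.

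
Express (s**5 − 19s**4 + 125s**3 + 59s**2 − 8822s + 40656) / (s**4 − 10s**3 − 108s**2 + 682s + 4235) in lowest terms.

(s**3 − 15s**2 + 142s − 528)/(s**2 − 6s − 55)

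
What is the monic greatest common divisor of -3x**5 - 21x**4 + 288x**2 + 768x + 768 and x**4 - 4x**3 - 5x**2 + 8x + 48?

x**3 - x**2 - 8x - 16

Repeated division with remainder:
  -3x**5 - 21x**4 + 288x**2 + 768x + 768 = (-3x - 33)(x**4 - 4x**3 - 5x**2 + 8x + 48) + (-147x**3 + 147x**2 + 1176x + 2352)
  x**4 - 4x**3 - 5x**2 + 8x + 48 = (-(1/147)x + 1/49)(-147x**3 + 147x**2 + 1176x + 2352) + (0)
Last nonzero remainder: -147x**3 + 147x**2 + 1176x + 2352. Dividing through by -147 gives the monic gcd x**3 - x**2 - 8x - 16.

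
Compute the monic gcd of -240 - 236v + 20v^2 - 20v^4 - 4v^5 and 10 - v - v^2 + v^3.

5 - 3v + v^2

Euclidean algorithm in ℚ[v]:
  -4v^5 - 20v^4 + 20v^2 - 236v - 240 = (-4v^2 - 24v - 28)(v^3 - v^2 - v + 10) + (8v^2 - 24v + 40)
  v^3 - v^2 - v + 10 = ((1/8)v + 1/4)(8v^2 - 24v + 40) + (0)
Last nonzero remainder: 8v^2 - 24v + 40. Dividing through by 8 gives the monic gcd v^2 - 3v + 5.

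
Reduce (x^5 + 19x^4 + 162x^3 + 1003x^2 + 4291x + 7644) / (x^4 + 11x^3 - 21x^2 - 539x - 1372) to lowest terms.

(x^2 + x + 39)/(x - 7)

Repeated division with remainder:
  x^5 + 19x^4 + 162x^3 + 1003x^2 + 4291x + 7644 = (x + 8)(x^4 + 11x^3 - 21x^2 - 539x - 1372) + (95x^3 + 1710x^2 + 9975x + 18620)
  x^4 + 11x^3 - 21x^2 - 539x - 1372 = ((1/95)x - 7/95)(95x^3 + 1710x^2 + 9975x + 18620) + (0)
Last nonzero remainder: 95x^3 + 1710x^2 + 9975x + 18620. Dividing through by 95 gives the monic gcd x^3 + 18x^2 + 105x + 196.
Cancel x^3 + 18x^2 + 105x + 196 from numerator and denominator to get the reduced form.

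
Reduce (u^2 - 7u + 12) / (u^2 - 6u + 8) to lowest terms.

(u - 3)/(u - 2)

Euclidean algorithm in ℚ[u]:
  u^2 - 7u + 12 = (u^2 - 6u + 8) + (-u + 4)
  u^2 - 6u + 8 = (-u + 2)(-u + 4) + (0)
Last nonzero remainder: -u + 4. Dividing through by -1 gives the monic gcd u - 4.
Cancel u - 4 from numerator and denominator to get the reduced form.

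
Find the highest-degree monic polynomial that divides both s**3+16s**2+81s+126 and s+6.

s+6

By polynomial division,
  s**3+16s**2+81s+126 = (s**2+10s+21)(s+6) + (0)
The last nonzero remainder s+6 is already monic.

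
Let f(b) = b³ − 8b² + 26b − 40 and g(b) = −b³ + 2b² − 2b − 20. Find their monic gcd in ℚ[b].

b² − 4b + 10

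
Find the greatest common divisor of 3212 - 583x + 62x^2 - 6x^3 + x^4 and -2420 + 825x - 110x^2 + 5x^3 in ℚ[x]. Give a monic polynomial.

44 - 11x + x^2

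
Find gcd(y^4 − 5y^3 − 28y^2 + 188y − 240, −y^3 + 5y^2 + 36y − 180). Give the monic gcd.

y^2 + y − 30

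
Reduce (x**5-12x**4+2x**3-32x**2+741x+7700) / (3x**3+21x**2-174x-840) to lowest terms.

(x**3-9x**2+3x-275)/(3x+30)

By polynomial division,
  x**5-12x**4+2x**3-32x**2+741x+7700 = ((1/3)x**2-(19/3)x+193/3)(3x**3+21x**2-174x-840) + (-2205x**2+6615x+61740)
  3x**3+21x**2-174x-840 = (-(1/735)x-2/147)(-2205x**2+6615x+61740) + (0)
Last nonzero remainder: -2205x**2+6615x+61740. Dividing through by -2205 gives the monic gcd x**2-3x-28.
Cancel x**2-3x-28 from numerator and denominator to get the reduced form.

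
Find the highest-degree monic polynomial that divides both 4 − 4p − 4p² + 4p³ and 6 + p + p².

Euclidean algorithm in ℚ[p]:
  4p³ − 4p² − 4p + 4 = (4p − 8)(p² + p + 6) + (−20p + 52)
  p² + p + 6 = (−(1/20)p − 9/50)(−20p + 52) + (384/25)
  −20p + 52 = (−(125/96)p + 325/96)(384/25) + (0)
The last nonzero remainder is the constant 384/25, so the polynomials are coprime and gcd = 1.

1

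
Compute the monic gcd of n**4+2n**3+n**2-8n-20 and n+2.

By polynomial division,
  n**4+2n**3+n**2-8n-20 = (n**3+n-10)(n+2) + (0)
The last nonzero remainder n+2 is already monic.

n+2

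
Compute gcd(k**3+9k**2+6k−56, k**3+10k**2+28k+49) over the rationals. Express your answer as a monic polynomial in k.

k+7

Apply the Euclidean algorithm:
  k**3+9k**2+6k−56 = (k**3+10k**2+28k+49) + (−k**2−22k−105)
  k**3+10k**2+28k+49 = (−k+12)(−k**2−22k−105) + (187k+1309)
  −k**2−22k−105 = (−(1/187)k−15/187)(187k+1309) + (0)
Last nonzero remainder: 187k+1309. Dividing through by 187 gives the monic gcd k+7.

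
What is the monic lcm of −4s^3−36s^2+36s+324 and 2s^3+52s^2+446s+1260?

s^5+26s^4+214s^3+396s^2−2007s−5670

Euclidean algorithm in ℚ[s]:
  −4s^3−36s^2+36s+324 = (−2)(2s^3+52s^2+446s+1260) + (68s^2+928s+2844)
  2s^3+52s^2+446s+1260 = ((1/34)s+105/289)(68s^2+928s+2844) + ((7280/289)s+65520/289)
  68s^2+928s+2844 = ((4913/1820)s+22831/1820)((7280/289)s+65520/289) + (0)
Last nonzero remainder: (7280/289)s+65520/289. Dividing through by 7280/289 gives the monic gcd s+9.
Then lcm(f, g) = f·g / gcd(f, g); expanding and making the result monic gives the answer.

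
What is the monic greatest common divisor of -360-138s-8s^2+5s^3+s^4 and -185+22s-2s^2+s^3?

Apply the Euclidean algorithm:
  s^4+5s^3-8s^2-138s-360 = (s+7)(s^3-2s^2+22s-185) + (-16s^2-107s+935)
  s^3-2s^2+22s-185 = (-(1/16)s+139/256)(-16s^2-107s+935) + ((35465/256)s-177325/256)
  -16s^2-107s+935 = (-(4096/35465)s-47872/35465)((35465/256)s-177325/256) + (0)
Last nonzero remainder: (35465/256)s-177325/256. Dividing through by 35465/256 gives the monic gcd s-5.

-5+s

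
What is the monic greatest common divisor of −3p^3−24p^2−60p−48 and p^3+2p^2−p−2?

p+2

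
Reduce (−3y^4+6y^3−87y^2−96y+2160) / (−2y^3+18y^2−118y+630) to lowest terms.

(3y^2−48)/(2y−14)

Apply the Euclidean algorithm:
  −3y^4+6y^3−87y^2−96y+2160 = ((3/2)y+21/2)(−2y^3+18y^2−118y+630) + (−99y^2+198y−4455)
  −2y^3+18y^2−118y+630 = ((2/99)y−14/99)(−99y^2+198y−4455) + (0)
Last nonzero remainder: −99y^2+198y−4455. Dividing through by −99 gives the monic gcd y^2−2y+45.
Cancel y^2−2y+45 from numerator and denominator to get the reduced form.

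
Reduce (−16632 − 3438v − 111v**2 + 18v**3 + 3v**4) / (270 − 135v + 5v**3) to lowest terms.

(−2772 − 111v + 3v**3)/(45 − 30v + 5v**2)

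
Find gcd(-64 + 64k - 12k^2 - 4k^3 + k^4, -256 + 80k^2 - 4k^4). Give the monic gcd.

Euclidean algorithm in ℚ[k]:
  k^4 - 4k^3 - 12k^2 + 64k - 64 = (-1/4)(-4k^4 + 80k^2 - 256) + (-4k^3 + 8k^2 + 64k - 128)
  -4k^4 + 80k^2 - 256 = (k + 2)(-4k^3 + 8k^2 + 64k - 128) + (0)
Last nonzero remainder: -4k^3 + 8k^2 + 64k - 128. Dividing through by -4 gives the monic gcd k^3 - 2k^2 - 16k + 32.

32 - 16k - 2k^2 + k^3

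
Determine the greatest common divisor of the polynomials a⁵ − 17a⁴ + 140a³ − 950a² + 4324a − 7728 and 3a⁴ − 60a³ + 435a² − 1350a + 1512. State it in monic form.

a³ − 17a² + 94a − 168

By polynomial division,
  a⁵ − 17a⁴ + 140a³ − 950a² + 4324a − 7728 = ((1/3)a + 1)(3a⁴ − 60a³ + 435a² − 1350a + 1512) + (55a³ − 935a² + 5170a − 9240)
  3a⁴ − 60a³ + 435a² − 1350a + 1512 = ((3/55)a − 9/55)(55a³ − 935a² + 5170a − 9240) + (0)
Last nonzero remainder: 55a³ − 935a² + 5170a − 9240. Dividing through by 55 gives the monic gcd a³ − 17a² + 94a − 168.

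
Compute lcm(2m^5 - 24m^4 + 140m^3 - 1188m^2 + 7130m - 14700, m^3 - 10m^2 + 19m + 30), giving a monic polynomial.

By polynomial division,
  2m^5 - 24m^4 + 140m^3 - 1188m^2 + 7130m - 14700 = (2m^2 - 4m + 62)(m^3 - 10m^2 + 19m + 30) + (-552m^2 + 6072m - 16560)
  m^3 - 10m^2 + 19m + 30 = (-(1/552)m - 1/552)(-552m^2 + 6072m - 16560) + (0)
Last nonzero remainder: -552m^2 + 6072m - 16560. Dividing through by -552 gives the monic gcd m^2 - 11m + 30.
Then lcm(f, g) = f·g / gcd(f, g); expanding and making the result monic gives the answer.

m^6 - 11m^5 + 58m^4 - 524m^3 + 2971m^2 - 3785m - 7350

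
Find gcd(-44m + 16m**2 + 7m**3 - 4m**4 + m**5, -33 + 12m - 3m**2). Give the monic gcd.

By polynomial division,
  m**5 - 4m**4 + 7m**3 + 16m**2 - 44m = (-(1/3)m**3 + (4/3)m)(-3m**2 + 12m - 33) + (0)
Last nonzero remainder: -3m**2 + 12m - 33. Dividing through by -3 gives the monic gcd m**2 - 4m + 11.

11 - 4m + m**2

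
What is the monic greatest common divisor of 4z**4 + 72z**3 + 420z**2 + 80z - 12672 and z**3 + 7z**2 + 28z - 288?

z**3 + 7z**2 + 28z - 288

By polynomial division,
  4z**4 + 72z**3 + 420z**2 + 80z - 12672 = (4z + 44)(z**3 + 7z**2 + 28z - 288) + (0)
The last nonzero remainder z**3 + 7z**2 + 28z - 288 is already monic.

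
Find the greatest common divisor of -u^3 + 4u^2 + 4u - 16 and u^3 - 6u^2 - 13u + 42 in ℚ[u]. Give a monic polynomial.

Euclidean algorithm in ℚ[u]:
  -u^3 + 4u^2 + 4u - 16 = (-1)(u^3 - 6u^2 - 13u + 42) + (-2u^2 - 9u + 26)
  u^3 - 6u^2 - 13u + 42 = (-(1/2)u + 21/4)(-2u^2 - 9u + 26) + ((189/4)u - 189/2)
  -2u^2 - 9u + 26 = (-(8/189)u - 52/189)((189/4)u - 189/2) + (0)
Last nonzero remainder: (189/4)u - 189/2. Dividing through by 189/4 gives the monic gcd u - 2.

u - 2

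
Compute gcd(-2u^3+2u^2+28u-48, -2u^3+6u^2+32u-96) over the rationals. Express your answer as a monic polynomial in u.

u^2+u-12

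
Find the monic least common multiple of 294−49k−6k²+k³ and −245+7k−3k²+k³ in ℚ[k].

10290−539k−112k²−38k³−2k⁴+k⁵

By polynomial division,
  k³−6k²−49k+294 = (k³−3k²+7k−245) + (−3k²−56k+539)
  k³−3k²+7k−245 = (−(1/3)k+65/9)(−3k²−56k+539) + ((5320/9)k−37240/9)
  −3k²−56k+539 = (−(27/5320)k−99/760)((5320/9)k−37240/9) + (0)
Last nonzero remainder: (5320/9)k−37240/9. Dividing through by 5320/9 gives the monic gcd k−7.
Then lcm(f, g) = f·g / gcd(f, g); expanding and making the result monic gives the answer.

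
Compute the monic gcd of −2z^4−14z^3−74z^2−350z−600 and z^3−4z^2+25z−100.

z^2+25

By polynomial division,
  −2z^4−14z^3−74z^2−350z−600 = (−2z−22)(z^3−4z^2+25z−100) + (−112z^2−2800)
  z^3−4z^2+25z−100 = (−(1/112)z+1/28)(−112z^2−2800) + (0)
Last nonzero remainder: −112z^2−2800. Dividing through by −112 gives the monic gcd z^2+25.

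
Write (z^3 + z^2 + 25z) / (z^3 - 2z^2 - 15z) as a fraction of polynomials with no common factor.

(z^2 + z + 25)/(z^2 - 2z - 15)

By polynomial division,
  z^3 + z^2 + 25z = (z^3 - 2z^2 - 15z) + (3z^2 + 40z)
  z^3 - 2z^2 - 15z = ((1/3)z - 46/9)(3z^2 + 40z) + ((1705/9)z)
  3z^2 + 40z = ((27/1705)z + 72/341)((1705/9)z) + (0)
Last nonzero remainder: (1705/9)z. Dividing through by 1705/9 gives the monic gcd z.
Cancel z from numerator and denominator to get the reduced form.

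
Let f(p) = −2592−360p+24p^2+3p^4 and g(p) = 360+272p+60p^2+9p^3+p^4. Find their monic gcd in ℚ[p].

36+2p+p^2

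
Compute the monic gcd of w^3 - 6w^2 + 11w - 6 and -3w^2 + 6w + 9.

Apply the Euclidean algorithm:
  w^3 - 6w^2 + 11w - 6 = (-(1/3)w + 4/3)(-3w^2 + 6w + 9) + (6w - 18)
  -3w^2 + 6w + 9 = (-(1/2)w - 1/2)(6w - 18) + (0)
Last nonzero remainder: 6w - 18. Dividing through by 6 gives the monic gcd w - 3.

w - 3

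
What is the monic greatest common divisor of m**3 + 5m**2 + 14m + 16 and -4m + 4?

1

By polynomial division,
  m**3 + 5m**2 + 14m + 16 = (-(1/4)m**2 - (3/2)m - 5)(-4m + 4) + (36)
  -4m + 4 = (-(1/9)m + 1/9)(36) + (0)
The last nonzero remainder is the constant 36, so the polynomials are coprime and gcd = 1.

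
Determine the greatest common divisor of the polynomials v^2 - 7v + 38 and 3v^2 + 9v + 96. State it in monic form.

1

Repeated division with remainder:
  v^2 - 7v + 38 = (1/3)(3v^2 + 9v + 96) + (-10v + 6)
  3v^2 + 9v + 96 = (-(3/10)v - 27/25)(-10v + 6) + (2562/25)
  -10v + 6 = (-(125/1281)v + 25/427)(2562/25) + (0)
The last nonzero remainder is the constant 2562/25, so the polynomials are coprime and gcd = 1.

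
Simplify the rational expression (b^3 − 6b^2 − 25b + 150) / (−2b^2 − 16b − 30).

(−b^2 + 11b − 30)/(2b + 6)

Apply the Euclidean algorithm:
  b^3 − 6b^2 − 25b + 150 = (−(1/2)b + 7)(−2b^2 − 16b − 30) + (72b + 360)
  −2b^2 − 16b − 30 = (−(1/36)b − 1/12)(72b + 360) + (0)
Last nonzero remainder: 72b + 360. Dividing through by 72 gives the monic gcd b + 5.
Cancel b + 5 from numerator and denominator to get the reduced form.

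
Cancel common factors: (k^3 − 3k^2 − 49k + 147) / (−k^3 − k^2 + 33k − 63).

(−k + 7)/(k − 3)

Euclidean algorithm in ℚ[k]:
  k^3 − 3k^2 − 49k + 147 = (−1)(−k^3 − k^2 + 33k − 63) + (−4k^2 − 16k + 84)
  −k^3 − k^2 + 33k − 63 = ((1/4)k − 3/4)(−4k^2 − 16k + 84) + (0)
Last nonzero remainder: −4k^2 − 16k + 84. Dividing through by −4 gives the monic gcd k^2 + 4k − 21.
Cancel k^2 + 4k − 21 from numerator and denominator to get the reduced form.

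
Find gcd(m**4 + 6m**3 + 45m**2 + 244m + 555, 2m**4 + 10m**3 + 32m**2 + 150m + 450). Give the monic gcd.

Euclidean algorithm in ℚ[m]:
  m**4 + 6m**3 + 45m**2 + 244m + 555 = (1/2)(2m**4 + 10m**3 + 32m**2 + 150m + 450) + (m**3 + 29m**2 + 169m + 330)
  2m**4 + 10m**3 + 32m**2 + 150m + 450 = (2m − 48)(m**3 + 29m**2 + 169m + 330) + (1086m**2 + 7602m + 16290)
  m**3 + 29m**2 + 169m + 330 = ((1/1086)m + 11/543)(1086m**2 + 7602m + 16290) + (0)
Last nonzero remainder: 1086m**2 + 7602m + 16290. Dividing through by 1086 gives the monic gcd m**2 + 7m + 15.

m**2 + 7m + 15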